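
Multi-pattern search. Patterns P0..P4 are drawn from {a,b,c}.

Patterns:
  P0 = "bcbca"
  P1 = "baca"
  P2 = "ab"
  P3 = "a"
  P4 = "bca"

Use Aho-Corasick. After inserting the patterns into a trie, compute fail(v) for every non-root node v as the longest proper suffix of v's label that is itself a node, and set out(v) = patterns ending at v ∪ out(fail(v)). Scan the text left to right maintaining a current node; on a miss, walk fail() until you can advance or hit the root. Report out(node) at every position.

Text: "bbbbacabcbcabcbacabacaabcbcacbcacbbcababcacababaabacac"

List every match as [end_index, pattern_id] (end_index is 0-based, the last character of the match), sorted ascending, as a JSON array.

Build automaton:
Trie nodes:
  0='ε' goto a→9 b→1
  1='b' goto a→6 c→2
  2='bc' goto a→11 b→3
  3='bcb' goto c→4
  4='bcbc' goto a→5
  5='bcbca' goto ·  ←P0
  6='ba' goto c→7
  7='bac' goto a→8
  8='baca' goto ·  ←P1
  9='a' goto b→10  ←P3
  10='ab' goto ·  ←P2
  11='bca' goto ·  ←P4

Failure links (BFS by depth):
  fail(1) 'b': from fail(0)=0 chase 'b': 0 ⇒ 0;  out=∅∪out(0)=∅
  fail(9) 'a': from fail(0)=0 chase 'a': 0 ⇒ 0;  out={3}∪out(0)={3}
  fail(2) 'bc': from fail(1)=0 chase 'c': 0 ⇒ 0;  out=∅∪out(0)=∅
  fail(6) 'ba': from fail(1)=0 chase 'a': 0 ⇒ 9;  out=∅∪out(9)={3}
  fail(10) 'ab': from fail(9)=0 chase 'b': 0 ⇒ 1;  out={2}∪out(1)={2}
  fail(3) 'bcb': from fail(2)=0 chase 'b': 0 ⇒ 1;  out=∅∪out(1)=∅
  fail(7) 'bac': from fail(6)=9 chase 'c': 9→0 ⇒ 0;  out=∅∪out(0)=∅
  fail(11) 'bca': from fail(2)=0 chase 'a': 0 ⇒ 9;  out={4}∪out(9)={3,4}
  fail(4) 'bcbc': from fail(3)=1 chase 'c': 1 ⇒ 2;  out=∅∪out(2)=∅
  fail(8) 'baca': from fail(7)=0 chase 'a': 0 ⇒ 9;  out={1}∪out(9)={1,3}
  fail(5) 'bcbca': from fail(4)=2 chase 'a': 2 ⇒ 11;  out={0}∪out(11)={0,3,4}

Run:
i=0 'b': node 0→1
i=1 'b': node 1→1 ·f
i=2 'b': node 1→1 ·f
i=3 'b': node 1→1 ·f
i=4 'a': node 1→6  emit P3@[4:4]
i=5 'c': node 6→7
i=6 'a': node 7→8  emit P1@[3:6],P3@[6:6]
i=7 'b': node 8→10 ·f  emit P2@[6:7]
i=8 'c': node 10→2 ·f
i=9 'b': node 2→3
i=10 'c': node 3→4
i=11 'a': node 4→5  emit P0@[7:11],P3@[11:11],P4@[9:11]
i=12 'b': node 5→10 ·f  emit P2@[11:12]
i=13 'c': node 10→2 ·f
i=14 'b': node 2→3
i=15 'a': node 3→6 ·f  emit P3@[15:15]
i=16 'c': node 6→7
i=17 'a': node 7→8  emit P1@[14:17],P3@[17:17]
i=18 'b': node 8→10 ·f  emit P2@[17:18]
i=19 'a': node 10→6 ·f  emit P3@[19:19]
i=20 'c': node 6→7
i=21 'a': node 7→8  emit P1@[18:21],P3@[21:21]
i=22 'a': node 8→9 ·f  emit P3@[22:22]
i=23 'b': node 9→10  emit P2@[22:23]
i=24 'c': node 10→2 ·f
i=25 'b': node 2→3
i=26 'c': node 3→4
i=27 'a': node 4→5  emit P0@[23:27],P3@[27:27],P4@[25:27]
i=28 'c': node 5→0 ·f
i=29 'b': node 0→1
i=30 'c': node 1→2
i=31 'a': node 2→11  emit P3@[31:31],P4@[29:31]
i=32 'c': node 11→0 ·f
i=33 'b': node 0→1
i=34 'b': node 1→1 ·f
i=35 'c': node 1→2
i=36 'a': node 2→11  emit P3@[36:36],P4@[34:36]
i=37 'b': node 11→10 ·f  emit P2@[36:37]
i=38 'a': node 10→6 ·f  emit P3@[38:38]
i=39 'b': node 6→10 ·f  emit P2@[38:39]
i=40 'c': node 10→2 ·f
i=41 'a': node 2→11  emit P3@[41:41],P4@[39:41]
i=42 'c': node 11→0 ·f
i=43 'a': node 0→9  emit P3@[43:43]
i=44 'b': node 9→10  emit P2@[43:44]
i=45 'a': node 10→6 ·f  emit P3@[45:45]
i=46 'b': node 6→10 ·f  emit P2@[45:46]
i=47 'a': node 10→6 ·f  emit P3@[47:47]
i=48 'a': node 6→9 ·f  emit P3@[48:48]
i=49 'b': node 9→10  emit P2@[48:49]
i=50 'a': node 10→6 ·f  emit P3@[50:50]
i=51 'c': node 6→7
i=52 'a': node 7→8  emit P1@[49:52],P3@[52:52]
i=53 'c': node 8→0 ·f

Matches: [[4,3],[6,1],[6,3],[7,2],[11,0],[11,3],[11,4],[12,2],[15,3],[17,1],[17,3],[18,2],[19,3],[21,1],[21,3],[22,3],[23,2],[27,0],[27,3],[27,4],[31,3],[31,4],[36,3],[36,4],[37,2],[38,3],[39,2],[41,3],[41,4],[43,3],[44,2],[45,3],[46,2],[47,3],[48,3],[49,2],[50,3],[52,1],[52,3]]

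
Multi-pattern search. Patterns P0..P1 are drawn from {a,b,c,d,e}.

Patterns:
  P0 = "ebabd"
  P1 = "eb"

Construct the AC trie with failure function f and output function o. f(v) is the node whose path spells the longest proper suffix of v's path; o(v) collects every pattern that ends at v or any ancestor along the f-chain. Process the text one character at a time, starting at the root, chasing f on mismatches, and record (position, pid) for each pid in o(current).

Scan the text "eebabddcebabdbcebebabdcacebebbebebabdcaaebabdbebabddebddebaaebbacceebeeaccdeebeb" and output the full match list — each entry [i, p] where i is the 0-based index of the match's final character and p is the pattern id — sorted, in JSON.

Construct AC machine:
Trie (insert patterns):
  n0 'ε': e→1
  n1 'e': b→2
  n2 'eb': a→3  [P1 ends]
  n3 'eba': b→4
  n4 'ebab': d→5
  n5 'ebabd': ·  [P0 ends]

Failure links (BFS by depth):
  fail(1) 'e': from fail(0)=0 chase 'e': 0 ⇒ 0;  out=∅∪out(0)=∅
  fail(2) 'eb': from fail(1)=0 chase 'b': 0 ⇒ 0;  out={1}∪out(0)={1}
  fail(3) 'eba': from fail(2)=0 chase 'a': 0 ⇒ 0;  out=∅∪out(0)=∅
  fail(4) 'ebab': from fail(3)=0 chase 'b': 0 ⇒ 0;  out=∅∪out(0)=∅
  fail(5) 'ebabd': from fail(4)=0 chase 'd': 0 ⇒ 0;  out={0}∪out(0)={0}

Run:
[0] read 'e'  n0⇒n1
[1] read 'e'  n1⇒n1 ·f
[2] read 'b'  n1⇒n2  → match P1@[1:2]
[3] read 'a'  n2⇒n3
[4] read 'b'  n3⇒n4
[5] read 'd'  n4⇒n5  → match P0@[1:5]
[6] read 'd'  n5⇒n0 ·f
[7] read 'c'  n0⇒n0
[8] read 'e'  n0⇒n1
[9] read 'b'  n1⇒n2  → match P1@[8:9]
[10] read 'a'  n2⇒n3
[11] read 'b'  n3⇒n4
[12] read 'd'  n4⇒n5  → match P0@[8:12]
[13] read 'b'  n5⇒n0 ·f
[14] read 'c'  n0⇒n0
[15] read 'e'  n0⇒n1
[16] read 'b'  n1⇒n2  → match P1@[15:16]
[17] read 'e'  n2⇒n1 ·f
[18] read 'b'  n1⇒n2  → match P1@[17:18]
[19] read 'a'  n2⇒n3
[20] read 'b'  n3⇒n4
[21] read 'd'  n4⇒n5  → match P0@[17:21]
[22] read 'c'  n5⇒n0 ·f
[23] read 'a'  n0⇒n0
[24] read 'c'  n0⇒n0
[25] read 'e'  n0⇒n1
[26] read 'b'  n1⇒n2  → match P1@[25:26]
[27] read 'e'  n2⇒n1 ·f
[28] read 'b'  n1⇒n2  → match P1@[27:28]
[29] read 'b'  n2⇒n0 ·f
[30] read 'e'  n0⇒n1
[31] read 'b'  n1⇒n2  → match P1@[30:31]
[32] read 'e'  n2⇒n1 ·f
[33] read 'b'  n1⇒n2  → match P1@[32:33]
[34] read 'a'  n2⇒n3
[35] read 'b'  n3⇒n4
[36] read 'd'  n4⇒n5  → match P0@[32:36]
[37] read 'c'  n5⇒n0 ·f
[38] read 'a'  n0⇒n0
[39] read 'a'  n0⇒n0
[40] read 'e'  n0⇒n1
[41] read 'b'  n1⇒n2  → match P1@[40:41]
[42] read 'a'  n2⇒n3
[43] read 'b'  n3⇒n4
[44] read 'd'  n4⇒n5  → match P0@[40:44]
[45] read 'b'  n5⇒n0 ·f
[46] read 'e'  n0⇒n1
[47] read 'b'  n1⇒n2  → match P1@[46:47]
[48] read 'a'  n2⇒n3
[49] read 'b'  n3⇒n4
[50] read 'd'  n4⇒n5  → match P0@[46:50]
[51] read 'd'  n5⇒n0 ·f
[52] read 'e'  n0⇒n1
[53] read 'b'  n1⇒n2  → match P1@[52:53]
[54] read 'd'  n2⇒n0 ·f
[55] read 'd'  n0⇒n0
[56] read 'e'  n0⇒n1
[57] read 'b'  n1⇒n2  → match P1@[56:57]
[58] read 'a'  n2⇒n3
[59] read 'a'  n3⇒n0 ·f
[60] read 'e'  n0⇒n1
[61] read 'b'  n1⇒n2  → match P1@[60:61]
[62] read 'b'  n2⇒n0 ·f
[63] read 'a'  n0⇒n0
[64] read 'c'  n0⇒n0
[65] read 'c'  n0⇒n0
[66] read 'e'  n0⇒n1
[67] read 'e'  n1⇒n1 ·f
[68] read 'b'  n1⇒n2  → match P1@[67:68]
[69] read 'e'  n2⇒n1 ·f
[70] read 'e'  n1⇒n1 ·f
[71] read 'a'  n1⇒n0 ·f
[72] read 'c'  n0⇒n0
[73] read 'c'  n0⇒n0
[74] read 'd'  n0⇒n0
[75] read 'e'  n0⇒n1
[76] read 'e'  n1⇒n1 ·f
[77] read 'b'  n1⇒n2  → match P1@[76:77]
[78] read 'e'  n2⇒n1 ·f
[79] read 'b'  n1⇒n2  → match P1@[78:79]

All matches (sorted): [[2,1],[5,0],[9,1],[12,0],[16,1],[18,1],[21,0],[26,1],[28,1],[31,1],[33,1],[36,0],[41,1],[44,0],[47,1],[50,0],[53,1],[57,1],[61,1],[68,1],[77,1],[79,1]]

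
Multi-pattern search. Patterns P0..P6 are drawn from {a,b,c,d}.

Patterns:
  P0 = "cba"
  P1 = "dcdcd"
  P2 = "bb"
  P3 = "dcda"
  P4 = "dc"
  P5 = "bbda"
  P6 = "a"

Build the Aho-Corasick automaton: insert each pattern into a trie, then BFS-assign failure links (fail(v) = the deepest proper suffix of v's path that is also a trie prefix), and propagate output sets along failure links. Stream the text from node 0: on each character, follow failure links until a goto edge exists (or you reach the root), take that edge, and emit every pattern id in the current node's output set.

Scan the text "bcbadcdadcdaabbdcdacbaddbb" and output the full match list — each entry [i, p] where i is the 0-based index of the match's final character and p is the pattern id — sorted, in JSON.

Build automaton:
Trie (insert patterns):
  0='ε' goto a→14 b→9 c→1 d→4
  1='c' goto b→2
  2='cb' goto a→3
  3='cba' goto ·  [P0 ends]
  4='d' goto c→5
  5='dc' goto d→6  [P4 ends]
  6='dcd' goto a→11 c→7
  7='dcdc' goto d→8
  8='dcdcd' goto ·  [P1 ends]
  9='b' goto b→10
  10='bb' goto d→12  [P2 ends]
  11='dcda' goto ·  [P3 ends]
  12='bbd' goto a→13
  13='bbda' goto ·  [P5 ends]
  14='a' goto ·  [P6 ends]

BFS fail/out derivation:
  fail(1) 'c': from fail(0)=0 chase 'c': 0 ⇒ 0;  out=∅∪out(0)=∅
  fail(4) 'd': from fail(0)=0 chase 'd': 0 ⇒ 0;  out=∅∪out(0)=∅
  fail(9) 'b': from fail(0)=0 chase 'b': 0 ⇒ 0;  out=∅∪out(0)=∅
  fail(14) 'a': from fail(0)=0 chase 'a': 0 ⇒ 0;  out={6}∪out(0)={6}
  fail(2) 'cb': from fail(1)=0 chase 'b': 0 ⇒ 9;  out=∅∪out(9)=∅
  fail(5) 'dc': from fail(4)=0 chase 'c': 0 ⇒ 1;  out={4}∪out(1)={4}
  fail(10) 'bb': from fail(9)=0 chase 'b': 0 ⇒ 9;  out={2}∪out(9)={2}
  fail(3) 'cba': from fail(2)=9 chase 'a': 9→0 ⇒ 14;  out={0}∪out(14)={0,6}
  fail(6) 'dcd': from fail(5)=1 chase 'd': 1→0 ⇒ 4;  out=∅∪out(4)=∅
  fail(12) 'bbd': from fail(10)=9 chase 'd': 9→0 ⇒ 4;  out=∅∪out(4)=∅
  fail(7) 'dcdc': from fail(6)=4 chase 'c': 4 ⇒ 5;  out=∅∪out(5)={4}
  fail(11) 'dcda': from fail(6)=4 chase 'a': 4→0 ⇒ 14;  out={3}∪out(14)={3,6}
  fail(13) 'bbda': from fail(12)=4 chase 'a': 4→0 ⇒ 14;  out={5}∪out(14)={5,6}
  fail(8) 'dcdcd': from fail(7)=5 chase 'd': 5 ⇒ 6;  out={1}∪out(6)={1}

Text stream:
[0] read 'b'  n0⇒n9
[1] read 'c'  n9⇒n1 (fail-walked)
[2] read 'b'  n1⇒n2
[3] read 'a'  n2⇒n3  emit P0@[1:3],P6@[3:3]
[4] read 'd'  n3⇒n4 (fail-walked)
[5] read 'c'  n4⇒n5  emit P4@[4:5]
[6] read 'd'  n5⇒n6
[7] read 'a'  n6⇒n11  emit P3@[4:7],P6@[7:7]
[8] read 'd'  n11⇒n4 (fail-walked)
[9] read 'c'  n4⇒n5  emit P4@[8:9]
[10] read 'd'  n5⇒n6
[11] read 'a'  n6⇒n11  emit P3@[8:11],P6@[11:11]
[12] read 'a'  n11⇒n14 (fail-walked)  emit P6@[12:12]
[13] read 'b'  n14⇒n9 (fail-walked)
[14] read 'b'  n9⇒n10  emit P2@[13:14]
[15] read 'd'  n10⇒n12
[16] read 'c'  n12⇒n5 (fail-walked)  emit P4@[15:16]
[17] read 'd'  n5⇒n6
[18] read 'a'  n6⇒n11  emit P3@[15:18],P6@[18:18]
[19] read 'c'  n11⇒n1 (fail-walked)
[20] read 'b'  n1⇒n2
[21] read 'a'  n2⇒n3  emit P0@[19:21],P6@[21:21]
[22] read 'd'  n3⇒n4 (fail-walked)
[23] read 'd'  n4⇒n4 (fail-walked)
[24] read 'b'  n4⇒n9 (fail-walked)
[25] read 'b'  n9⇒n10  emit P2@[24:25]

All matches (sorted): [[3,0],[3,6],[5,4],[7,3],[7,6],[9,4],[11,3],[11,6],[12,6],[14,2],[16,4],[18,3],[18,6],[21,0],[21,6],[25,2]]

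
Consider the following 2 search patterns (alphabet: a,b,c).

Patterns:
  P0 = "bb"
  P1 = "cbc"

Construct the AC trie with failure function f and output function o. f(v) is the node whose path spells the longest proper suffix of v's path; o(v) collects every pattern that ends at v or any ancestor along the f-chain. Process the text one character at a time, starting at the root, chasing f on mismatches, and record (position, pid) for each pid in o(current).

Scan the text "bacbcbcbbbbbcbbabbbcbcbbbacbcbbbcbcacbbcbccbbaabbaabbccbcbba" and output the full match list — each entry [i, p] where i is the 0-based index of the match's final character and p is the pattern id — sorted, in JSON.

Construct AC machine:
Trie nodes:
  n0 'ε': b→1 c→3
  n1 'b': b→2
  n2 'bb': ·  [P0 ends]
  n3 'c': b→4
  n4 'cb': c→5
  n5 'cbc': ·  [P1 ends]

Failure links (BFS by depth):
  n1('b'): parent n0 fail=0; on 'b' 0 → fail=0;  out ∅∪∅=∅
  n3('c'): parent n0 fail=0; on 'c' 0 → fail=0;  out ∅∪∅=∅
  n2('bb'): parent n1 fail=0; on 'b' 0 → fail=1;  out {0}∪∅={0}
  n4('cb'): parent n3 fail=0; on 'b' 0 → fail=1;  out ∅∪∅=∅
  n5('cbc'): parent n4 fail=1; on 'c' 1→0 → fail=3;  out {1}∪∅={1}

Run:
i=0 'b': node 0→1
i=1 'a': node 1→0 ·f
i=2 'c': node 0→3
i=3 'b': node 3→4
i=4 'c': node 4→5  → match P1@[2:4]
i=5 'b': node 5→4 ·f
i=6 'c': node 4→5  → match P1@[4:6]
i=7 'b': node 5→4 ·f
i=8 'b': node 4→2 ·f  → match P0@[7:8]
i=9 'b': node 2→2 ·f  → match P0@[8:9]
i=10 'b': node 2→2 ·f  → match P0@[9:10]
i=11 'b': node 2→2 ·f  → match P0@[10:11]
i=12 'c': node 2→3 ·f
i=13 'b': node 3→4
i=14 'b': node 4→2 ·f  → match P0@[13:14]
i=15 'a': node 2→0 ·f
i=16 'b': node 0→1
i=17 'b': node 1→2  → match P0@[16:17]
i=18 'b': node 2→2 ·f  → match P0@[17:18]
i=19 'c': node 2→3 ·f
i=20 'b': node 3→4
i=21 'c': node 4→5  → match P1@[19:21]
i=22 'b': node 5→4 ·f
i=23 'b': node 4→2 ·f  → match P0@[22:23]
i=24 'b': node 2→2 ·f  → match P0@[23:24]
i=25 'a': node 2→0 ·f
i=26 'c': node 0→3
i=27 'b': node 3→4
i=28 'c': node 4→5  → match P1@[26:28]
i=29 'b': node 5→4 ·f
i=30 'b': node 4→2 ·f  → match P0@[29:30]
i=31 'b': node 2→2 ·f  → match P0@[30:31]
i=32 'c': node 2→3 ·f
i=33 'b': node 3→4
i=34 'c': node 4→5  → match P1@[32:34]
i=35 'a': node 5→0 ·f
i=36 'c': node 0→3
i=37 'b': node 3→4
i=38 'b': node 4→2 ·f  → match P0@[37:38]
i=39 'c': node 2→3 ·f
i=40 'b': node 3→4
i=41 'c': node 4→5  → match P1@[39:41]
i=42 'c': node 5→3 ·f
i=43 'b': node 3→4
i=44 'b': node 4→2 ·f  → match P0@[43:44]
i=45 'a': node 2→0 ·f
i=46 'a': node 0→0
i=47 'b': node 0→1
i=48 'b': node 1→2  → match P0@[47:48]
i=49 'a': node 2→0 ·f
i=50 'a': node 0→0
i=51 'b': node 0→1
i=52 'b': node 1→2  → match P0@[51:52]
i=53 'c': node 2→3 ·f
i=54 'c': node 3→3 ·f
i=55 'b': node 3→4
i=56 'c': node 4→5  → match P1@[54:56]
i=57 'b': node 5→4 ·f
i=58 'b': node 4→2 ·f  → match P0@[57:58]
i=59 'a': node 2→0 ·f

Matches: [[4,1],[6,1],[8,0],[9,0],[10,0],[11,0],[14,0],[17,0],[18,0],[21,1],[23,0],[24,0],[28,1],[30,0],[31,0],[34,1],[38,0],[41,1],[44,0],[48,0],[52,0],[56,1],[58,0]]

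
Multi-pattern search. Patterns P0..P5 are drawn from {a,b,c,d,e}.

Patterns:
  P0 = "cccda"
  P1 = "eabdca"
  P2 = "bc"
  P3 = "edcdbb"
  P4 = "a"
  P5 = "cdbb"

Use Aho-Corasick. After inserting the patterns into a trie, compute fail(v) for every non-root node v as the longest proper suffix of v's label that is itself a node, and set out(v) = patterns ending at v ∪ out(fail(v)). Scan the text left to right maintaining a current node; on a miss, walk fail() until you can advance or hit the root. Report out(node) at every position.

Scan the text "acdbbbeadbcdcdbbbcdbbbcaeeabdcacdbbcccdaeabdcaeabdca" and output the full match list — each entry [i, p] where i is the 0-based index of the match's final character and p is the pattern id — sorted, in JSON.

Build automaton:
Trie nodes:
  n0 'ε': a→19 b→12 c→1 e→6
  n1 'c': c→2 d→20
  n2 'cc': c→3
  n3 'ccc': d→4
  n4 'cccd': a→5
  n5 'cccda': ·  [P0 ends]
  n6 'e': a→7 d→14
  n7 'ea': b→8
  n8 'eab': d→9
  n9 'eabd': c→10
  n10 'eabdc': a→11
  n11 'eabdca': ·  [P1 ends]
  n12 'b': c→13
  n13 'bc': ·  [P2 ends]
  n14 'ed': c→15
  n15 'edc': d→16
  n16 'edcd': b→17
  n17 'edcdb': b→18
  n18 'edcdbb': ·  [P3 ends]
  n19 'a': ·  [P4 ends]
  n20 'cd': b→21
  n21 'cdb': b→22
  n22 'cdbb': ·  [P5 ends]

BFS fail/out derivation:
  fail(1) 'c': from fail(0)=0 chase 'c': 0 ⇒ 0;  out=∅∪out(0)=∅
  fail(6) 'e': from fail(0)=0 chase 'e': 0 ⇒ 0;  out=∅∪out(0)=∅
  fail(12) 'b': from fail(0)=0 chase 'b': 0 ⇒ 0;  out=∅∪out(0)=∅
  fail(19) 'a': from fail(0)=0 chase 'a': 0 ⇒ 0;  out={4}∪out(0)={4}
  fail(2) 'cc': from fail(1)=0 chase 'c': 0 ⇒ 1;  out=∅∪out(1)=∅
  fail(7) 'ea': from fail(6)=0 chase 'a': 0 ⇒ 19;  out=∅∪out(19)={4}
  fail(13) 'bc': from fail(12)=0 chase 'c': 0 ⇒ 1;  out={2}∪out(1)={2}
  fail(14) 'ed': from fail(6)=0 chase 'd': 0 ⇒ 0;  out=∅∪out(0)=∅
  fail(20) 'cd': from fail(1)=0 chase 'd': 0 ⇒ 0;  out=∅∪out(0)=∅
  fail(3) 'ccc': from fail(2)=1 chase 'c': 1 ⇒ 2;  out=∅∪out(2)=∅
  fail(8) 'eab': from fail(7)=19 chase 'b': 19→0 ⇒ 12;  out=∅∪out(12)=∅
  fail(15) 'edc': from fail(14)=0 chase 'c': 0 ⇒ 1;  out=∅∪out(1)=∅
  fail(21) 'cdb': from fail(20)=0 chase 'b': 0 ⇒ 12;  out=∅∪out(12)=∅
  fail(4) 'cccd': from fail(3)=2 chase 'd': 2→1 ⇒ 20;  out=∅∪out(20)=∅
  fail(9) 'eabd': from fail(8)=12 chase 'd': 12→0 ⇒ 0;  out=∅∪out(0)=∅
  fail(16) 'edcd': from fail(15)=1 chase 'd': 1 ⇒ 20;  out=∅∪out(20)=∅
  fail(22) 'cdbb': from fail(21)=12 chase 'b': 12→0 ⇒ 12;  out={5}∪out(12)={5}
  fail(5) 'cccda': from fail(4)=20 chase 'a': 20→0 ⇒ 19;  out={0}∪out(19)={0,4}
  fail(10) 'eabdc': from fail(9)=0 chase 'c': 0 ⇒ 1;  out=∅∪out(1)=∅
  fail(17) 'edcdb': from fail(16)=20 chase 'b': 20 ⇒ 21;  out=∅∪out(21)=∅
  fail(11) 'eabdca': from fail(10)=1 chase 'a': 1→0 ⇒ 19;  out={1}∪out(19)={1,4}
  fail(18) 'edcdbb': from fail(17)=21 chase 'b': 21 ⇒ 22;  out={3}∪out(22)={3,5}

Scan:
[0] read 'a'  n0⇒n19  ** P4@[0:0]
[1] read 'c'  n19⇒n1 (fail-walked)
[2] read 'd'  n1⇒n20
[3] read 'b'  n20⇒n21
[4] read 'b'  n21⇒n22  ** P5@[1:4]
[5] read 'b'  n22⇒n12 (fail-walked)
[6] read 'e'  n12⇒n6 (fail-walked)
[7] read 'a'  n6⇒n7  ** P4@[7:7]
[8] read 'd'  n7⇒n0 (fail-walked)
[9] read 'b'  n0⇒n12
[10] read 'c'  n12⇒n13  ** P2@[9:10]
[11] read 'd'  n13⇒n20 (fail-walked)
[12] read 'c'  n20⇒n1 (fail-walked)
[13] read 'd'  n1⇒n20
[14] read 'b'  n20⇒n21
[15] read 'b'  n21⇒n22  ** P5@[12:15]
[16] read 'b'  n22⇒n12 (fail-walked)
[17] read 'c'  n12⇒n13  ** P2@[16:17]
[18] read 'd'  n13⇒n20 (fail-walked)
[19] read 'b'  n20⇒n21
[20] read 'b'  n21⇒n22  ** P5@[17:20]
[21] read 'b'  n22⇒n12 (fail-walked)
[22] read 'c'  n12⇒n13  ** P2@[21:22]
[23] read 'a'  n13⇒n19 (fail-walked)  ** P4@[23:23]
[24] read 'e'  n19⇒n6 (fail-walked)
[25] read 'e'  n6⇒n6 (fail-walked)
[26] read 'a'  n6⇒n7  ** P4@[26:26]
[27] read 'b'  n7⇒n8
[28] read 'd'  n8⇒n9
[29] read 'c'  n9⇒n10
[30] read 'a'  n10⇒n11  ** P1@[25:30],P4@[30:30]
[31] read 'c'  n11⇒n1 (fail-walked)
[32] read 'd'  n1⇒n20
[33] read 'b'  n20⇒n21
[34] read 'b'  n21⇒n22  ** P5@[31:34]
[35] read 'c'  n22⇒n13 (fail-walked)  ** P2@[34:35]
[36] read 'c'  n13⇒n2 (fail-walked)
[37] read 'c'  n2⇒n3
[38] read 'd'  n3⇒n4
[39] read 'a'  n4⇒n5  ** P0@[35:39],P4@[39:39]
[40] read 'e'  n5⇒n6 (fail-walked)
[41] read 'a'  n6⇒n7  ** P4@[41:41]
[42] read 'b'  n7⇒n8
[43] read 'd'  n8⇒n9
[44] read 'c'  n9⇒n10
[45] read 'a'  n10⇒n11  ** P1@[40:45],P4@[45:45]
[46] read 'e'  n11⇒n6 (fail-walked)
[47] read 'a'  n6⇒n7  ** P4@[47:47]
[48] read 'b'  n7⇒n8
[49] read 'd'  n8⇒n9
[50] read 'c'  n9⇒n10
[51] read 'a'  n10⇒n11  ** P1@[46:51],P4@[51:51]

All matches (sorted): [[0,4],[4,5],[7,4],[10,2],[15,5],[17,2],[20,5],[22,2],[23,4],[26,4],[30,1],[30,4],[34,5],[35,2],[39,0],[39,4],[41,4],[45,1],[45,4],[47,4],[51,1],[51,4]]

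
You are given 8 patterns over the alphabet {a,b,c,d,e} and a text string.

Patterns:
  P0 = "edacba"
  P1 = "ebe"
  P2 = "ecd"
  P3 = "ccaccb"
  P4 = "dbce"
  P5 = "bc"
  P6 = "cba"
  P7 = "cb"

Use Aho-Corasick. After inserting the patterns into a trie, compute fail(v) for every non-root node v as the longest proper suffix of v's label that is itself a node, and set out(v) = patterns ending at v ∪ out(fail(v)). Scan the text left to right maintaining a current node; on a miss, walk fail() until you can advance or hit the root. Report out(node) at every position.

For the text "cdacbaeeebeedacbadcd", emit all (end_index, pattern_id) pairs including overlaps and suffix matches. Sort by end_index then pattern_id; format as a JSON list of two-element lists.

Build automaton:
Trie (insert patterns):
  n0 'ε': b→21 c→11 d→17 e→1
  n1 'e': b→7 c→9 d→2
  n2 'ed': a→3
  n3 'eda': c→4
  n4 'edac': b→5
  n5 'edacb': a→6
  n6 'edacba': ·  [P0 ends]
  n7 'eb': e→8
  n8 'ebe': ·  [P1 ends]
  n9 'ec': d→10
  n10 'ecd': ·  [P2 ends]
  n11 'c': b→23 c→12
  n12 'cc': a→13
  n13 'cca': c→14
  n14 'ccac': c→15
  n15 'ccacc': b→16
  n16 'ccaccb': ·  [P3 ends]
  n17 'd': b→18
  n18 'db': c→19
  n19 'dbc': e→20
  n20 'dbce': ·  [P4 ends]
  n21 'b': c→22
  n22 'bc': ·  [P5 ends]
  n23 'cb': a→24  [P7 ends]
  n24 'cba': ·  [P6 ends]

Failure links (BFS by depth):
  n1('e'): parent n0 fail=0; on 'e' 0 → fail=0;  out ∅∪∅=∅
  n11('c'): parent n0 fail=0; on 'c' 0 → fail=0;  out ∅∪∅=∅
  n17('d'): parent n0 fail=0; on 'd' 0 → fail=0;  out ∅∪∅=∅
  n21('b'): parent n0 fail=0; on 'b' 0 → fail=0;  out ∅∪∅=∅
  n2('ed'): parent n1 fail=0; on 'd' 0 → fail=17;  out ∅∪∅=∅
  n7('eb'): parent n1 fail=0; on 'b' 0 → fail=21;  out ∅∪∅=∅
  n9('ec'): parent n1 fail=0; on 'c' 0 → fail=11;  out ∅∪∅=∅
  n12('cc'): parent n11 fail=0; on 'c' 0 → fail=11;  out ∅∪∅=∅
  n18('db'): parent n17 fail=0; on 'b' 0 → fail=21;  out ∅∪∅=∅
  n22('bc'): parent n21 fail=0; on 'c' 0 → fail=11;  out {5}∪∅={5}
  n23('cb'): parent n11 fail=0; on 'b' 0 → fail=21;  out {7}∪∅={7}
  n3('eda'): parent n2 fail=17; on 'a' 17→0 → fail=0;  out ∅∪∅=∅
  n8('ebe'): parent n7 fail=21; on 'e' 21→0 → fail=1;  out {1}∪∅={1}
  n10('ecd'): parent n9 fail=11; on 'd' 11→0 → fail=17;  out {2}∪∅={2}
  n13('cca'): parent n12 fail=11; on 'a' 11→0 → fail=0;  out ∅∪∅=∅
  n19('dbc'): parent n18 fail=21; on 'c' 21 → fail=22;  out ∅∪{5}={5}
  n24('cba'): parent n23 fail=21; on 'a' 21→0 → fail=0;  out {6}∪∅={6}
  n4('edac'): parent n3 fail=0; on 'c' 0 → fail=11;  out ∅∪∅=∅
  n14('ccac'): parent n13 fail=0; on 'c' 0 → fail=11;  out ∅∪∅=∅
  n20('dbce'): parent n19 fail=22; on 'e' 22→11→0 → fail=1;  out {4}∪∅={4}
  n5('edacb'): parent n4 fail=11; on 'b' 11 → fail=23;  out ∅∪{7}={7}
  n15('ccacc'): parent n14 fail=11; on 'c' 11 → fail=12;  out ∅∪∅=∅
  n6('edacba'): parent n5 fail=23; on 'a' 23 → fail=24;  out {0}∪{6}={0,6}
  n16('ccaccb'): parent n15 fail=12; on 'b' 12→11 → fail=23;  out {3}∪{7}={3,7}

Run:
[0] read 'c'  n0⇒n11
[1] read 'd'  n11⇒n17 ·f
[2] read 'a'  n17⇒n0 ·f
[3] read 'c'  n0⇒n11
[4] read 'b'  n11⇒n23  ** P7@[3:4]
[5] read 'a'  n23⇒n24  ** P6@[3:5]
[6] read 'e'  n24⇒n1 ·f
[7] read 'e'  n1⇒n1 ·f
[8] read 'e'  n1⇒n1 ·f
[9] read 'b'  n1⇒n7
[10] read 'e'  n7⇒n8  ** P1@[8:10]
[11] read 'e'  n8⇒n1 ·f
[12] read 'd'  n1⇒n2
[13] read 'a'  n2⇒n3
[14] read 'c'  n3⇒n4
[15] read 'b'  n4⇒n5  ** P7@[14:15]
[16] read 'a'  n5⇒n6  ** P0@[11:16],P6@[14:16]
[17] read 'd'  n6⇒n17 ·f
[18] read 'c'  n17⇒n11 ·f
[19] read 'd'  n11⇒n17 ·f

Result: [[4,7],[5,6],[10,1],[15,7],[16,0],[16,6]]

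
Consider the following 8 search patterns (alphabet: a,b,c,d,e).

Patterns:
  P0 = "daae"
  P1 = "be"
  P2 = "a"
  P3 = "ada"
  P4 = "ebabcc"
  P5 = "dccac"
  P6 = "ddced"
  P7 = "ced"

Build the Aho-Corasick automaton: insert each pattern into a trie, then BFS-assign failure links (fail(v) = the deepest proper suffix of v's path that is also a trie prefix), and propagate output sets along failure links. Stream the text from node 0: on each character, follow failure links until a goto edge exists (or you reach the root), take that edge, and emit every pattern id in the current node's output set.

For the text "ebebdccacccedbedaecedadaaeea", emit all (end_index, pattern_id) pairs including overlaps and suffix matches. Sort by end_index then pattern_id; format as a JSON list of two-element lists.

Construct AC machine:
Trie nodes:
  n0 'ε': a→7 b→5 c→24 d→1 e→10
  n1 'd': a→2 c→16 d→20
  n2 'da': a→3
  n3 'daa': e→4
  n4 'daae': ·  [P0 ends]
  n5 'b': e→6
  n6 'be': ·  [P1 ends]
  n7 'a': d→8  [P2 ends]
  n8 'ad': a→9
  n9 'ada': ·  [P3 ends]
  n10 'e': b→11
  n11 'eb': a→12
  n12 'eba': b→13
  n13 'ebab': c→14
  n14 'ebabc': c→15
  n15 'ebabcc': ·  [P4 ends]
  n16 'dc': c→17
  n17 'dcc': a→18
  n18 'dcca': c→19
  n19 'dccac': ·  [P5 ends]
  n20 'dd': c→21
  n21 'ddc': e→22
  n22 'ddce': d→23
  n23 'ddced': ·  [P6 ends]
  n24 'c': e→25
  n25 'ce': d→26
  n26 'ced': ·  [P7 ends]

BFS fail/out derivation:
  n1('d'): parent n0 fail=0; on 'd' 0 → fail=0;  out ∅∪∅=∅
  n5('b'): parent n0 fail=0; on 'b' 0 → fail=0;  out ∅∪∅=∅
  n7('a'): parent n0 fail=0; on 'a' 0 → fail=0;  out {2}∪∅={2}
  n10('e'): parent n0 fail=0; on 'e' 0 → fail=0;  out ∅∪∅=∅
  n24('c'): parent n0 fail=0; on 'c' 0 → fail=0;  out ∅∪∅=∅
  n2('da'): parent n1 fail=0; on 'a' 0 → fail=7;  out ∅∪{2}={2}
  n6('be'): parent n5 fail=0; on 'e' 0 → fail=10;  out {1}∪∅={1}
  n8('ad'): parent n7 fail=0; on 'd' 0 → fail=1;  out ∅∪∅=∅
  n11('eb'): parent n10 fail=0; on 'b' 0 → fail=5;  out ∅∪∅=∅
  n16('dc'): parent n1 fail=0; on 'c' 0 → fail=24;  out ∅∪∅=∅
  n20('dd'): parent n1 fail=0; on 'd' 0 → fail=1;  out ∅∪∅=∅
  n25('ce'): parent n24 fail=0; on 'e' 0 → fail=10;  out ∅∪∅=∅
  n3('daa'): parent n2 fail=7; on 'a' 7→0 → fail=7;  out ∅∪{2}={2}
  n9('ada'): parent n8 fail=1; on 'a' 1 → fail=2;  out {3}∪{2}={2,3}
  n12('eba'): parent n11 fail=5; on 'a' 5→0 → fail=7;  out ∅∪{2}={2}
  n17('dcc'): parent n16 fail=24; on 'c' 24→0 → fail=24;  out ∅∪∅=∅
  n21('ddc'): parent n20 fail=1; on 'c' 1 → fail=16;  out ∅∪∅=∅
  n26('ced'): parent n25 fail=10; on 'd' 10→0 → fail=1;  out {7}∪∅={7}
  n4('daae'): parent n3 fail=7; on 'e' 7→0 → fail=10;  out {0}∪∅={0}
  n13('ebab'): parent n12 fail=7; on 'b' 7→0 → fail=5;  out ∅∪∅=∅
  n18('dcca'): parent n17 fail=24; on 'a' 24→0 → fail=7;  out ∅∪{2}={2}
  n22('ddce'): parent n21 fail=16; on 'e' 16→24 → fail=25;  out ∅∪∅=∅
  n14('ebabc'): parent n13 fail=5; on 'c' 5→0 → fail=24;  out ∅∪∅=∅
  n19('dccac'): parent n18 fail=7; on 'c' 7→0 → fail=24;  out {5}∪∅={5}
  n23('ddced'): parent n22 fail=25; on 'd' 25 → fail=26;  out {6}∪{7}={6,7}
  n15('ebabcc'): parent n14 fail=24; on 'c' 24→0 → fail=24;  out {4}∪∅={4}

Run:
pos 0 'e': at 10
pos 1 'b': at 11
pos 2 'e': at 6 (via fail)  ** P1@[1:2]
pos 3 'b': at 11 (via fail)
pos 4 'd': at 1 (via fail)
pos 5 'c': at 16
pos 6 'c': at 17
pos 7 'a': at 18  ** P2@[7:7]
pos 8 'c': at 19  ** P5@[4:8]
pos 9 'c': at 24 (via fail)
pos 10 'c': at 24 (via fail)
pos 11 'e': at 25
pos 12 'd': at 26  ** P7@[10:12]
pos 13 'b': at 5 (via fail)
pos 14 'e': at 6  ** P1@[13:14]
pos 15 'd': at 1 (via fail)
pos 16 'a': at 2  ** P2@[16:16]
pos 17 'e': at 10 (via fail)
pos 18 'c': at 24 (via fail)
pos 19 'e': at 25
pos 20 'd': at 26  ** P7@[18:20]
pos 21 'a': at 2 (via fail)  ** P2@[21:21]
pos 22 'd': at 8 (via fail)
pos 23 'a': at 9  ** P2@[23:23],P3@[21:23]
pos 24 'a': at 3 (via fail)  ** P2@[24:24]
pos 25 'e': at 4  ** P0@[22:25]
pos 26 'e': at 10 (via fail)
pos 27 'a': at 7 (via fail)  ** P2@[27:27]

Matches: [[2,1],[7,2],[8,5],[12,7],[14,1],[16,2],[20,7],[21,2],[23,2],[23,3],[24,2],[25,0],[27,2]]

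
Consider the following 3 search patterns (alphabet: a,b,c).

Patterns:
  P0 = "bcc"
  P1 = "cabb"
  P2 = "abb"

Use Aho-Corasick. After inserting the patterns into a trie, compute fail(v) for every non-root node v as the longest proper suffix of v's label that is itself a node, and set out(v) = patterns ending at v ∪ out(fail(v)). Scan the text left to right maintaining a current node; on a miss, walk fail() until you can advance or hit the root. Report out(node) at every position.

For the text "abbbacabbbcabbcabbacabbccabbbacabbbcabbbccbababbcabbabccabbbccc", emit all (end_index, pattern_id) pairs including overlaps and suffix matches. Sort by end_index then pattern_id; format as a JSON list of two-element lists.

Construct AC machine:
Trie (insert patterns):
  0='ε' goto a→8 b→1 c→4
  1='b' goto c→2
  2='bc' goto c→3
  3='bcc' goto ·  [P0 ends]
  4='c' goto a→5
  5='ca' goto b→6
  6='cab' goto b→7
  7='cabb' goto ·  [P1 ends]
  8='a' goto b→9
  9='ab' goto b→10
  10='abb' goto ·  [P2 ends]

BFS fail/out derivation:
  n1('b'): parent n0 fail=0; on 'b' 0 → fail=0;  out ∅∪∅=∅
  n4('c'): parent n0 fail=0; on 'c' 0 → fail=0;  out ∅∪∅=∅
  n8('a'): parent n0 fail=0; on 'a' 0 → fail=0;  out ∅∪∅=∅
  n2('bc'): parent n1 fail=0; on 'c' 0 → fail=4;  out ∅∪∅=∅
  n5('ca'): parent n4 fail=0; on 'a' 0 → fail=8;  out ∅∪∅=∅
  n9('ab'): parent n8 fail=0; on 'b' 0 → fail=1;  out ∅∪∅=∅
  n3('bcc'): parent n2 fail=4; on 'c' 4→0 → fail=4;  out {0}∪∅={0}
  n6('cab'): parent n5 fail=8; on 'b' 8 → fail=9;  out ∅∪∅=∅
  n10('abb'): parent n9 fail=1; on 'b' 1→0 → fail=1;  out {2}∪∅={2}
  n7('cabb'): parent n6 fail=9; on 'b' 9 → fail=10;  out {1}∪{2}={1,2}

Run:
[0] read 'a'  n0⇒n8
[1] read 'b'  n8⇒n9
[2] read 'b'  n9⇒n10  → match P2@[0:2]
[3] read 'b'  n10⇒n1 (via fail)
[4] read 'a'  n1⇒n8 (via fail)
[5] read 'c'  n8⇒n4 (via fail)
[6] read 'a'  n4⇒n5
[7] read 'b'  n5⇒n6
[8] read 'b'  n6⇒n7  → match P1@[5:8],P2@[6:8]
[9] read 'b'  n7⇒n1 (via fail)
[10] read 'c'  n1⇒n2
[11] read 'a'  n2⇒n5 (via fail)
[12] read 'b'  n5⇒n6
[13] read 'b'  n6⇒n7  → match P1@[10:13],P2@[11:13]
[14] read 'c'  n7⇒n2 (via fail)
[15] read 'a'  n2⇒n5 (via fail)
[16] read 'b'  n5⇒n6
[17] read 'b'  n6⇒n7  → match P1@[14:17],P2@[15:17]
[18] read 'a'  n7⇒n8 (via fail)
[19] read 'c'  n8⇒n4 (via fail)
[20] read 'a'  n4⇒n5
[21] read 'b'  n5⇒n6
[22] read 'b'  n6⇒n7  → match P1@[19:22],P2@[20:22]
[23] read 'c'  n7⇒n2 (via fail)
[24] read 'c'  n2⇒n3  → match P0@[22:24]
[25] read 'a'  n3⇒n5 (via fail)
[26] read 'b'  n5⇒n6
[27] read 'b'  n6⇒n7  → match P1@[24:27],P2@[25:27]
[28] read 'b'  n7⇒n1 (via fail)
[29] read 'a'  n1⇒n8 (via fail)
[30] read 'c'  n8⇒n4 (via fail)
[31] read 'a'  n4⇒n5
[32] read 'b'  n5⇒n6
[33] read 'b'  n6⇒n7  → match P1@[30:33],P2@[31:33]
[34] read 'b'  n7⇒n1 (via fail)
[35] read 'c'  n1⇒n2
[36] read 'a'  n2⇒n5 (via fail)
[37] read 'b'  n5⇒n6
[38] read 'b'  n6⇒n7  → match P1@[35:38],P2@[36:38]
[39] read 'b'  n7⇒n1 (via fail)
[40] read 'c'  n1⇒n2
[41] read 'c'  n2⇒n3  → match P0@[39:41]
[42] read 'b'  n3⇒n1 (via fail)
[43] read 'a'  n1⇒n8 (via fail)
[44] read 'b'  n8⇒n9
[45] read 'a'  n9⇒n8 (via fail)
[46] read 'b'  n8⇒n9
[47] read 'b'  n9⇒n10  → match P2@[45:47]
[48] read 'c'  n10⇒n2 (via fail)
[49] read 'a'  n2⇒n5 (via fail)
[50] read 'b'  n5⇒n6
[51] read 'b'  n6⇒n7  → match P1@[48:51],P2@[49:51]
[52] read 'a'  n7⇒n8 (via fail)
[53] read 'b'  n8⇒n9
[54] read 'c'  n9⇒n2 (via fail)
[55] read 'c'  n2⇒n3  → match P0@[53:55]
[56] read 'a'  n3⇒n5 (via fail)
[57] read 'b'  n5⇒n6
[58] read 'b'  n6⇒n7  → match P1@[55:58],P2@[56:58]
[59] read 'b'  n7⇒n1 (via fail)
[60] read 'c'  n1⇒n2
[61] read 'c'  n2⇒n3  → match P0@[59:61]
[62] read 'c'  n3⇒n4 (via fail)

Result: [[2,2],[8,1],[8,2],[13,1],[13,2],[17,1],[17,2],[22,1],[22,2],[24,0],[27,1],[27,2],[33,1],[33,2],[38,1],[38,2],[41,0],[47,2],[51,1],[51,2],[55,0],[58,1],[58,2],[61,0]]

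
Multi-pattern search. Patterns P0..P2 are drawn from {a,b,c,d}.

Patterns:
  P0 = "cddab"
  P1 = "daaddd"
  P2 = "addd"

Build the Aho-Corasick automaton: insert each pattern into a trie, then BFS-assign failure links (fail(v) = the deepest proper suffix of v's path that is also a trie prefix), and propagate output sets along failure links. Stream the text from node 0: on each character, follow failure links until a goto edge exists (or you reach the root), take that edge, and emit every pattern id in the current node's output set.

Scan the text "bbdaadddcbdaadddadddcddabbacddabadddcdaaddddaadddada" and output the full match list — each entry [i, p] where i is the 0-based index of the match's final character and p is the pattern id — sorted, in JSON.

Build:
Trie (insert patterns):
  0='ε' goto a→12 c→1 d→6
  1='c' goto d→2
  2='cd' goto d→3
  3='cdd' goto a→4
  4='cdda' goto b→5
  5='cddab' goto ·  ←P0
  6='d' goto a→7
  7='da' goto a→8
  8='daa' goto d→9
  9='daad' goto d→10
  10='daadd' goto d→11
  11='daaddd' goto ·  ←P1
  12='a' goto d→13
  13='ad' goto d→14
  14='add' goto d→15
  15='addd' goto ·  ←P2

Failure links (BFS by depth):
  n1('c'): parent n0 fail=0; on 'c' 0 → fail=0;  out ∅∪∅=∅
  n6('d'): parent n0 fail=0; on 'd' 0 → fail=0;  out ∅∪∅=∅
  n12('a'): parent n0 fail=0; on 'a' 0 → fail=0;  out ∅∪∅=∅
  n2('cd'): parent n1 fail=0; on 'd' 0 → fail=6;  out ∅∪∅=∅
  n7('da'): parent n6 fail=0; on 'a' 0 → fail=12;  out ∅∪∅=∅
  n13('ad'): parent n12 fail=0; on 'd' 0 → fail=6;  out ∅∪∅=∅
  n3('cdd'): parent n2 fail=6; on 'd' 6→0 → fail=6;  out ∅∪∅=∅
  n8('daa'): parent n7 fail=12; on 'a' 12→0 → fail=12;  out ∅∪∅=∅
  n14('add'): parent n13 fail=6; on 'd' 6→0 → fail=6;  out ∅∪∅=∅
  n4('cdda'): parent n3 fail=6; on 'a' 6 → fail=7;  out ∅∪∅=∅
  n9('daad'): parent n8 fail=12; on 'd' 12 → fail=13;  out ∅∪∅=∅
  n15('addd'): parent n14 fail=6; on 'd' 6→0 → fail=6;  out {2}∪∅={2}
  n5('cddab'): parent n4 fail=7; on 'b' 7→12→0 → fail=0;  out {0}∪∅={0}
  n10('daadd'): parent n9 fail=13; on 'd' 13 → fail=14;  out ∅∪∅=∅
  n11('daaddd'): parent n10 fail=14; on 'd' 14 → fail=15;  out {1}∪{2}={1,2}

Run:
pos 0 'b': at 0
pos 1 'b': at 0
pos 2 'd': at 6
pos 3 'a': at 7
pos 4 'a': at 8
pos 5 'd': at 9
pos 6 'd': at 10
pos 7 'd': at 11  ** P1@[2:7],P2@[4:7]
pos 8 'c': at 1 (fail-walked)
pos 9 'b': at 0 (fail-walked)
pos 10 'd': at 6
pos 11 'a': at 7
pos 12 'a': at 8
pos 13 'd': at 9
pos 14 'd': at 10
pos 15 'd': at 11  ** P1@[10:15],P2@[12:15]
pos 16 'a': at 7 (fail-walked)
pos 17 'd': at 13 (fail-walked)
pos 18 'd': at 14
pos 19 'd': at 15  ** P2@[16:19]
pos 20 'c': at 1 (fail-walked)
pos 21 'd': at 2
pos 22 'd': at 3
pos 23 'a': at 4
pos 24 'b': at 5  ** P0@[20:24]
pos 25 'b': at 0 (fail-walked)
pos 26 'a': at 12
pos 27 'c': at 1 (fail-walked)
pos 28 'd': at 2
pos 29 'd': at 3
pos 30 'a': at 4
pos 31 'b': at 5  ** P0@[27:31]
pos 32 'a': at 12 (fail-walked)
pos 33 'd': at 13
pos 34 'd': at 14
pos 35 'd': at 15  ** P2@[32:35]
pos 36 'c': at 1 (fail-walked)
pos 37 'd': at 2
pos 38 'a': at 7 (fail-walked)
pos 39 'a': at 8
pos 40 'd': at 9
pos 41 'd': at 10
pos 42 'd': at 11  ** P1@[37:42],P2@[39:42]
pos 43 'd': at 6 (fail-walked)
pos 44 'a': at 7
pos 45 'a': at 8
pos 46 'd': at 9
pos 47 'd': at 10
pos 48 'd': at 11  ** P1@[43:48],P2@[45:48]
pos 49 'a': at 7 (fail-walked)
pos 50 'd': at 13 (fail-walked)
pos 51 'a': at 7 (fail-walked)

Result: [[7,1],[7,2],[15,1],[15,2],[19,2],[24,0],[31,0],[35,2],[42,1],[42,2],[48,1],[48,2]]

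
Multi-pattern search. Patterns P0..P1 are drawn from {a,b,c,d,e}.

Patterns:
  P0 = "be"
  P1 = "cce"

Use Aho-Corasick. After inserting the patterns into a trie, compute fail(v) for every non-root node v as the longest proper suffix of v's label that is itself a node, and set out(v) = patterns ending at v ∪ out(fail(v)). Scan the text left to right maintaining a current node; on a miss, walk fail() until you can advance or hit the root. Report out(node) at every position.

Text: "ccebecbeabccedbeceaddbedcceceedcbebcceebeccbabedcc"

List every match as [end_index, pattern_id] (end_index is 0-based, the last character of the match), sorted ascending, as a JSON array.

Build automaton:
Trie (insert patterns):
  0='ε' goto b→1 c→3
  1='b' goto e→2
  2='be' goto ·  [P0 ends]
  3='c' goto c→4
  4='cc' goto e→5
  5='cce' goto ·  [P1 ends]

BFS fail/out derivation:
  fail(1) 'b': from fail(0)=0 chase 'b': 0 ⇒ 0;  out=∅∪out(0)=∅
  fail(3) 'c': from fail(0)=0 chase 'c': 0 ⇒ 0;  out=∅∪out(0)=∅
  fail(2) 'be': from fail(1)=0 chase 'e': 0 ⇒ 0;  out={0}∪out(0)={0}
  fail(4) 'cc': from fail(3)=0 chase 'c': 0 ⇒ 3;  out=∅∪out(3)=∅
  fail(5) 'cce': from fail(4)=3 chase 'e': 3→0 ⇒ 0;  out={1}∪out(0)={1}

Text stream:
[0] read 'c'  n0⇒n3
[1] read 'c'  n3⇒n4
[2] read 'e'  n4⇒n5  emit P1@[0:2]
[3] read 'b'  n5⇒n1 (fail-walked)
[4] read 'e'  n1⇒n2  emit P0@[3:4]
[5] read 'c'  n2⇒n3 (fail-walked)
[6] read 'b'  n3⇒n1 (fail-walked)
[7] read 'e'  n1⇒n2  emit P0@[6:7]
[8] read 'a'  n2⇒n0 (fail-walked)
[9] read 'b'  n0⇒n1
[10] read 'c'  n1⇒n3 (fail-walked)
[11] read 'c'  n3⇒n4
[12] read 'e'  n4⇒n5  emit P1@[10:12]
[13] read 'd'  n5⇒n0 (fail-walked)
[14] read 'b'  n0⇒n1
[15] read 'e'  n1⇒n2  emit P0@[14:15]
[16] read 'c'  n2⇒n3 (fail-walked)
[17] read 'e'  n3⇒n0 (fail-walked)
[18] read 'a'  n0⇒n0
[19] read 'd'  n0⇒n0
[20] read 'd'  n0⇒n0
[21] read 'b'  n0⇒n1
[22] read 'e'  n1⇒n2  emit P0@[21:22]
[23] read 'd'  n2⇒n0 (fail-walked)
[24] read 'c'  n0⇒n3
[25] read 'c'  n3⇒n4
[26] read 'e'  n4⇒n5  emit P1@[24:26]
[27] read 'c'  n5⇒n3 (fail-walked)
[28] read 'e'  n3⇒n0 (fail-walked)
[29] read 'e'  n0⇒n0
[30] read 'd'  n0⇒n0
[31] read 'c'  n0⇒n3
[32] read 'b'  n3⇒n1 (fail-walked)
[33] read 'e'  n1⇒n2  emit P0@[32:33]
[34] read 'b'  n2⇒n1 (fail-walked)
[35] read 'c'  n1⇒n3 (fail-walked)
[36] read 'c'  n3⇒n4
[37] read 'e'  n4⇒n5  emit P1@[35:37]
[38] read 'e'  n5⇒n0 (fail-walked)
[39] read 'b'  n0⇒n1
[40] read 'e'  n1⇒n2  emit P0@[39:40]
[41] read 'c'  n2⇒n3 (fail-walked)
[42] read 'c'  n3⇒n4
[43] read 'b'  n4⇒n1 (fail-walked)
[44] read 'a'  n1⇒n0 (fail-walked)
[45] read 'b'  n0⇒n1
[46] read 'e'  n1⇒n2  emit P0@[45:46]
[47] read 'd'  n2⇒n0 (fail-walked)
[48] read 'c'  n0⇒n3
[49] read 'c'  n3⇒n4

All matches (sorted): [[2,1],[4,0],[7,0],[12,1],[15,0],[22,0],[26,1],[33,0],[37,1],[40,0],[46,0]]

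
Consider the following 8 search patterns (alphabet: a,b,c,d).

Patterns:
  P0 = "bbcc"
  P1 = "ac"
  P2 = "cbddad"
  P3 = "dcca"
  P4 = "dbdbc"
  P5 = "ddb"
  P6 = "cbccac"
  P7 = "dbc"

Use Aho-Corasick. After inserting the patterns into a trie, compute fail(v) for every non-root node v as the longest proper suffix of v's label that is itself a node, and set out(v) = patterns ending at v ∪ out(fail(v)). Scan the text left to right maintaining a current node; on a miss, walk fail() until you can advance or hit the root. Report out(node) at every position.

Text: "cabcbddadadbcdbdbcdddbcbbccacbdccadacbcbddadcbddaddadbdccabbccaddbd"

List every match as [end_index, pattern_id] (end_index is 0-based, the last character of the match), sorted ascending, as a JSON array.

Build:
Trie nodes:
  n0 'ε': a→5 b→1 c→7 d→13
  n1 'b': b→2
  n2 'bb': c→3
  n3 'bbc': c→4
  n4 'bbcc': ·  ←P0
  n5 'a': c→6
  n6 'ac': ·  ←P1
  n7 'c': b→8
  n8 'cb': c→23 d→9
  n9 'cbd': d→10
  n10 'cbdd': a→11
  n11 'cbdda': d→12
  n12 'cbddad': ·  ←P2
  n13 'd': b→17 c→14 d→21
  n14 'dc': c→15
  n15 'dcc': a→16
  n16 'dcca': ·  ←P3
  n17 'db': c→27 d→18
  n18 'dbd': b→19
  n19 'dbdb': c→20
  n20 'dbdbc': ·  ←P4
  n21 'dd': b→22
  n22 'ddb': ·  ←P5
  n23 'cbc': c→24
  n24 'cbcc': a→25
  n25 'cbcca': c→26
  n26 'cbccac': ·  ←P6
  n27 'dbc': ·  ←P7

Failure links (BFS by depth):
  n1('b'): parent n0 fail=0; on 'b' 0 → fail=0;  out ∅∪∅=∅
  n5('a'): parent n0 fail=0; on 'a' 0 → fail=0;  out ∅∪∅=∅
  n7('c'): parent n0 fail=0; on 'c' 0 → fail=0;  out ∅∪∅=∅
  n13('d'): parent n0 fail=0; on 'd' 0 → fail=0;  out ∅∪∅=∅
  n2('bb'): parent n1 fail=0; on 'b' 0 → fail=1;  out ∅∪∅=∅
  n6('ac'): parent n5 fail=0; on 'c' 0 → fail=7;  out {1}∪∅={1}
  n8('cb'): parent n7 fail=0; on 'b' 0 → fail=1;  out ∅∪∅=∅
  n14('dc'): parent n13 fail=0; on 'c' 0 → fail=7;  out ∅∪∅=∅
  n17('db'): parent n13 fail=0; on 'b' 0 → fail=1;  out ∅∪∅=∅
  n21('dd'): parent n13 fail=0; on 'd' 0 → fail=13;  out ∅∪∅=∅
  n3('bbc'): parent n2 fail=1; on 'c' 1→0 → fail=7;  out ∅∪∅=∅
  n9('cbd'): parent n8 fail=1; on 'd' 1→0 → fail=13;  out ∅∪∅=∅
  n15('dcc'): parent n14 fail=7; on 'c' 7→0 → fail=7;  out ∅∪∅=∅
  n18('dbd'): parent n17 fail=1; on 'd' 1→0 → fail=13;  out ∅∪∅=∅
  n22('ddb'): parent n21 fail=13; on 'b' 13 → fail=17;  out {5}∪∅={5}
  n23('cbc'): parent n8 fail=1; on 'c' 1→0 → fail=7;  out ∅∪∅=∅
  n27('dbc'): parent n17 fail=1; on 'c' 1→0 → fail=7;  out {7}∪∅={7}
  n4('bbcc'): parent n3 fail=7; on 'c' 7→0 → fail=7;  out {0}∪∅={0}
  n10('cbdd'): parent n9 fail=13; on 'd' 13 → fail=21;  out ∅∪∅=∅
  n16('dcca'): parent n15 fail=7; on 'a' 7→0 → fail=5;  out {3}∪∅={3}
  n19('dbdb'): parent n18 fail=13; on 'b' 13 → fail=17;  out ∅∪∅=∅
  n24('cbcc'): parent n23 fail=7; on 'c' 7→0 → fail=7;  out ∅∪∅=∅
  n11('cbdda'): parent n10 fail=21; on 'a' 21→13→0 → fail=5;  out ∅∪∅=∅
  n20('dbdbc'): parent n19 fail=17; on 'c' 17 → fail=27;  out {4}∪{7}={4,7}
  n25('cbcca'): parent n24 fail=7; on 'a' 7→0 → fail=5;  out ∅∪∅=∅
  n12('cbddad'): parent n11 fail=5; on 'd' 5→0 → fail=13;  out {2}∪∅={2}
  n26('cbccac'): parent n25 fail=5; on 'c' 5 → fail=6;  out {6}∪{1}={1,6}

Text stream:
[0] read 'c'  n0⇒n7
[1] read 'a'  n7⇒n5 (via fail)
[2] read 'b'  n5⇒n1 (via fail)
[3] read 'c'  n1⇒n7 (via fail)
[4] read 'b'  n7⇒n8
[5] read 'd'  n8⇒n9
[6] read 'd'  n9⇒n10
[7] read 'a'  n10⇒n11
[8] read 'd'  n11⇒n12  emit P2@[3:8]
[9] read 'a'  n12⇒n5 (via fail)
[10] read 'd'  n5⇒n13 (via fail)
[11] read 'b'  n13⇒n17
[12] read 'c'  n17⇒n27  emit P7@[10:12]
[13] read 'd'  n27⇒n13 (via fail)
[14] read 'b'  n13⇒n17
[15] read 'd'  n17⇒n18
[16] read 'b'  n18⇒n19
[17] read 'c'  n19⇒n20  emit P4@[13:17],P7@[15:17]
[18] read 'd'  n20⇒n13 (via fail)
[19] read 'd'  n13⇒n21
[20] read 'd'  n21⇒n21 (via fail)
[21] read 'b'  n21⇒n22  emit P5@[19:21]
[22] read 'c'  n22⇒n27 (via fail)  emit P7@[20:22]
[23] read 'b'  n27⇒n8 (via fail)
[24] read 'b'  n8⇒n2 (via fail)
[25] read 'c'  n2⇒n3
[26] read 'c'  n3⇒n4  emit P0@[23:26]
[27] read 'a'  n4⇒n5 (via fail)
[28] read 'c'  n5⇒n6  emit P1@[27:28]
[29] read 'b'  n6⇒n8 (via fail)
[30] read 'd'  n8⇒n9
[31] read 'c'  n9⇒n14 (via fail)
[32] read 'c'  n14⇒n15
[33] read 'a'  n15⇒n16  emit P3@[30:33]
[34] read 'd'  n16⇒n13 (via fail)
[35] read 'a'  n13⇒n5 (via fail)
[36] read 'c'  n5⇒n6  emit P1@[35:36]
[37] read 'b'  n6⇒n8 (via fail)
[38] read 'c'  n8⇒n23
[39] read 'b'  n23⇒n8 (via fail)
[40] read 'd'  n8⇒n9
[41] read 'd'  n9⇒n10
[42] read 'a'  n10⇒n11
[43] read 'd'  n11⇒n12  emit P2@[38:43]
[44] read 'c'  n12⇒n14 (via fail)
[45] read 'b'  n14⇒n8 (via fail)
[46] read 'd'  n8⇒n9
[47] read 'd'  n9⇒n10
[48] read 'a'  n10⇒n11
[49] read 'd'  n11⇒n12  emit P2@[44:49]
[50] read 'd'  n12⇒n21 (via fail)
[51] read 'a'  n21⇒n5 (via fail)
[52] read 'd'  n5⇒n13 (via fail)
[53] read 'b'  n13⇒n17
[54] read 'd'  n17⇒n18
[55] read 'c'  n18⇒n14 (via fail)
[56] read 'c'  n14⇒n15
[57] read 'a'  n15⇒n16  emit P3@[54:57]
[58] read 'b'  n16⇒n1 (via fail)
[59] read 'b'  n1⇒n2
[60] read 'c'  n2⇒n3
[61] read 'c'  n3⇒n4  emit P0@[58:61]
[62] read 'a'  n4⇒n5 (via fail)
[63] read 'd'  n5⇒n13 (via fail)
[64] read 'd'  n13⇒n21
[65] read 'b'  n21⇒n22  emit P5@[63:65]
[66] read 'd'  n22⇒n18 (via fail)

Matches: [[8,2],[12,7],[17,4],[17,7],[21,5],[22,7],[26,0],[28,1],[33,3],[36,1],[43,2],[49,2],[57,3],[61,0],[65,5]]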